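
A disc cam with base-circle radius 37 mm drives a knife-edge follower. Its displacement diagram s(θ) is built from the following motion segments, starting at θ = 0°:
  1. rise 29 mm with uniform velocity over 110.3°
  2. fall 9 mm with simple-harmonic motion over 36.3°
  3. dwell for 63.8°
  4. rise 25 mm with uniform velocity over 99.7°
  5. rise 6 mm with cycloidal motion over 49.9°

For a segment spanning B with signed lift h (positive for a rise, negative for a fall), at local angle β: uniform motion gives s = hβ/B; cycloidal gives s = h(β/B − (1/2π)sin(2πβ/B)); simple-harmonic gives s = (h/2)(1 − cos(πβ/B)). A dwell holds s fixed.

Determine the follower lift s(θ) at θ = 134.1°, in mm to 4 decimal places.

seg 1 [0°–110.3°] uniform, h=29: full span → s += 29 → s = 29.0000
seg 2 [110.3°–146.6°] simple-harmonic, h=-9: θ=134.1° here. β=23.8, B=36.3. -9/2·(1 − cos(π·0.6556)) = -6.6138 → s = 22.3862

22.3862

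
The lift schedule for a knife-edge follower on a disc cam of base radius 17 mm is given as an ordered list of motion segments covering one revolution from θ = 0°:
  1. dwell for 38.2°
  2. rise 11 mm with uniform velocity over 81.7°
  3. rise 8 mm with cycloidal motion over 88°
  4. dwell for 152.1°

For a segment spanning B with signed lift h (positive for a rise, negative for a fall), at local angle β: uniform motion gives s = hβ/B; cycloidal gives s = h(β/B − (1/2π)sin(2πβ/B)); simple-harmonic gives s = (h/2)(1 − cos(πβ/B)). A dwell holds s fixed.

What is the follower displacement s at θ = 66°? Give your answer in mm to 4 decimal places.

seg 1 [0°–38.2°] dwell: s stays 0.0000
seg 2 [38.2°–119.9°] uniform, h=11: θ=66° here. β=27.8, B=81.7. 11·27.8/81.7 = 3.7430 → s = 3.7430

3.7430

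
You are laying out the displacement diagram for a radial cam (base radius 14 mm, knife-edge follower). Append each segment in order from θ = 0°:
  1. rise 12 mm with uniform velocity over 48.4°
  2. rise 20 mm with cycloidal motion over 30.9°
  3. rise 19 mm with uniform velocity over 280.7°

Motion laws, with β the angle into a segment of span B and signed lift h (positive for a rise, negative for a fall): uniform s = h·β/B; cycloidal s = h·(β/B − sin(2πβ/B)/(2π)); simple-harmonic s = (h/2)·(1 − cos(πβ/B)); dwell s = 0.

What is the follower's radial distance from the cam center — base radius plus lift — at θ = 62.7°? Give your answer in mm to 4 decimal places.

seg 1 [0°–48.4°] uniform, h=12: full span → s += 12 → s = 12.0000
seg 2 [48.4°–79.3°] cycloidal, h=20: θ=62.7° here. β=14.3, B=30.9. 20·(0.4628 − sin(2π·0.4628)/(2π)) = 8.5181 → s = 20.5181
radial distance = base radius + s = 14 + 20.5181 = 34.5181

34.5181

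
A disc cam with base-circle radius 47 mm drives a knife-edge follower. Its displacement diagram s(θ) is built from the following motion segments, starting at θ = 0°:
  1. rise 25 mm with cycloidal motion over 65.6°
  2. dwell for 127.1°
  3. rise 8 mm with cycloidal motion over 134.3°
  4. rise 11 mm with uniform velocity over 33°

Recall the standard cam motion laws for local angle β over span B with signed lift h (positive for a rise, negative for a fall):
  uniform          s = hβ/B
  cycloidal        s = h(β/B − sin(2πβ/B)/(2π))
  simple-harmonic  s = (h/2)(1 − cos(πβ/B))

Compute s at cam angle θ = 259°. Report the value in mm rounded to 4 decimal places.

seg 1 [0°–65.6°] cycloidal, h=25: full span → s += 25 → s = 25.0000
seg 2 [65.6°–192.7°] dwell: s stays 25.0000
seg 3 [192.7°–327°] cycloidal, h=8: θ=259° here. β=66.3, B=134.3. 8·(0.4937 − sin(2π·0.4937)/(2π)) = 3.8987 → s = 28.8987

28.8987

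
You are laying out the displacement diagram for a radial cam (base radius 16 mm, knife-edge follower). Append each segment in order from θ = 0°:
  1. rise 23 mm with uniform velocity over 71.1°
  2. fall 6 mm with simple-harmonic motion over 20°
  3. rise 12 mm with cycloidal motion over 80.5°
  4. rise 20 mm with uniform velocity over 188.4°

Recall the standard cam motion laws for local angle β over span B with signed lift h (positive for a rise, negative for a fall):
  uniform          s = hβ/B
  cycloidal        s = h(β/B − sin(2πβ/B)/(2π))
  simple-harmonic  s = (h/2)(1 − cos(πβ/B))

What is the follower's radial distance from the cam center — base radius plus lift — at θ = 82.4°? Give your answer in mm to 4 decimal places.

seg 1 [0°–71.1°] uniform, h=23: full span → s += 23 → s = 23.0000
seg 2 [71.1°–91.1°] simple-harmonic, h=-6: θ=82.4° here. β=11.3, B=20. -6/2·(1 − cos(π·0.5650)) = -3.6084 → s = 19.3916
radial distance = base radius + s = 16 + 19.3916 = 35.3916

35.3916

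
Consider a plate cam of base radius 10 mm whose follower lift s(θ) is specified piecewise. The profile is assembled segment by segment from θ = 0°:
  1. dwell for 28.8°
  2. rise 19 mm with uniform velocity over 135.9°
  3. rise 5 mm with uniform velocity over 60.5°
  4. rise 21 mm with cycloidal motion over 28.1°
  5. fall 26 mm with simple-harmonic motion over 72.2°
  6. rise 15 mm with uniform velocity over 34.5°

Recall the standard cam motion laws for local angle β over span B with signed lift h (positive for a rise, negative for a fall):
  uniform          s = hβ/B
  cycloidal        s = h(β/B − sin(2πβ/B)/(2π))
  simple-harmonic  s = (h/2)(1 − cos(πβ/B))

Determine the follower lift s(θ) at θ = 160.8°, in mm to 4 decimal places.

seg 1 [0°–28.8°] dwell: s stays 0.0000
seg 2 [28.8°–164.7°] uniform, h=19: θ=160.8° here. β=132, B=135.9. 19·132/135.9 = 18.4547 → s = 18.4547

18.4547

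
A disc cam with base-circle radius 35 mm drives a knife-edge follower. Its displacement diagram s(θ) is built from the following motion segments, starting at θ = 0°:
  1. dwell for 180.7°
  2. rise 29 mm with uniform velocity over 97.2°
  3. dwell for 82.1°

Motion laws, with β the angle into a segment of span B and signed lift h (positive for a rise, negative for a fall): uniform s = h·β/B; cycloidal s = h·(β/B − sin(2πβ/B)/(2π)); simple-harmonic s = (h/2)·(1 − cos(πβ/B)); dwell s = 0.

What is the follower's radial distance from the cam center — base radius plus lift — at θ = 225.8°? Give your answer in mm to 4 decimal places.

seg 1 [0°–180.7°] dwell: s stays 0.0000
seg 2 [180.7°–277.9°] uniform, h=29: θ=225.8° here. β=45.1, B=97.2. 29·45.1/97.2 = 13.4558 → s = 13.4558
radial distance = base radius + s = 35 + 13.4558 = 48.4558

48.4558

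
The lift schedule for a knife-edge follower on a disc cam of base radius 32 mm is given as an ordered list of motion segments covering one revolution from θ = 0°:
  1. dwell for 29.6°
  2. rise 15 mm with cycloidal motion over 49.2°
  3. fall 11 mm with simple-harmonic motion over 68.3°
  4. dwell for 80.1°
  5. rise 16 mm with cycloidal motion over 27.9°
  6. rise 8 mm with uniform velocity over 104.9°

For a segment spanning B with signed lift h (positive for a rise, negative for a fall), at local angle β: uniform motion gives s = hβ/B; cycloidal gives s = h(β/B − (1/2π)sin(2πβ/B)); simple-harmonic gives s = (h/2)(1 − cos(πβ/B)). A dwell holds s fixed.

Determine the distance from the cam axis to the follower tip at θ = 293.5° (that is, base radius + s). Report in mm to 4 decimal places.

seg 1 [0°–29.6°] dwell: s stays 0.0000
seg 2 [29.6°–78.8°] cycloidal, h=15: full span → s += 15 → s = 15.0000
seg 3 [78.8°–147.1°] simple-harmonic, h=-11: full span → s += -11 → s = 4.0000
seg 4 [147.1°–227.2°] dwell: s stays 4.0000
seg 5 [227.2°–255.1°] cycloidal, h=16: full span → s += 16 → s = 20.0000
seg 6 [255.1°–360°] uniform, h=8: θ=293.5° here. β=38.4, B=104.9. 8·38.4/104.9 = 2.9285 → s = 22.9285
radial distance = base radius + s = 32 + 22.9285 = 54.9285

54.9285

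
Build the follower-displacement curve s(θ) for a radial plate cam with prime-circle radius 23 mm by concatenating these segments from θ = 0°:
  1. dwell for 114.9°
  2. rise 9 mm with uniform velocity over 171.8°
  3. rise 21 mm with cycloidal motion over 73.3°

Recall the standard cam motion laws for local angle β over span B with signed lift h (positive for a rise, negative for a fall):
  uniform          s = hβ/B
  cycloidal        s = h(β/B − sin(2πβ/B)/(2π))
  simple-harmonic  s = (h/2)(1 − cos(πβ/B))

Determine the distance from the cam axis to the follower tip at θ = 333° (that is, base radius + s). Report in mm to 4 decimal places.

seg 1 [0°–114.9°] dwell: s stays 0.0000
seg 2 [114.9°–286.7°] uniform, h=9: full span → s += 9 → s = 9.0000
seg 3 [286.7°–360°] cycloidal, h=21: θ=333° here. β=46.3, B=73.3. 21·(0.6317 − sin(2π·0.6317)/(2π)) = 15.7247 → s = 24.7247
radial distance = base radius + s = 23 + 24.7247 = 47.7247

47.7247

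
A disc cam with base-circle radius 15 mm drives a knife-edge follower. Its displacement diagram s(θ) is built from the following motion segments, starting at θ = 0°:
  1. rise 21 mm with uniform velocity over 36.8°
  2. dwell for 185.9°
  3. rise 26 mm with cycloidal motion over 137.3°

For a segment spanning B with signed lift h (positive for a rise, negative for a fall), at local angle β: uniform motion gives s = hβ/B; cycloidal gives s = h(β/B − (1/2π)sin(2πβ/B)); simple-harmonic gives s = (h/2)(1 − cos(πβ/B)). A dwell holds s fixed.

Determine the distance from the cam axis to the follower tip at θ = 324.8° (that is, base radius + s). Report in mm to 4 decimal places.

seg 1 [0°–36.8°] uniform, h=21: full span → s += 21 → s = 21.0000
seg 2 [36.8°–222.7°] dwell: s stays 21.0000
seg 3 [222.7°–360°] cycloidal, h=26: θ=324.8° here. β=102.1, B=137.3. 26·(0.7436 − sin(2π·0.7436)/(2π)) = 23.4690 → s = 44.4690
radial distance = base radius + s = 15 + 44.4690 = 59.4690

59.4690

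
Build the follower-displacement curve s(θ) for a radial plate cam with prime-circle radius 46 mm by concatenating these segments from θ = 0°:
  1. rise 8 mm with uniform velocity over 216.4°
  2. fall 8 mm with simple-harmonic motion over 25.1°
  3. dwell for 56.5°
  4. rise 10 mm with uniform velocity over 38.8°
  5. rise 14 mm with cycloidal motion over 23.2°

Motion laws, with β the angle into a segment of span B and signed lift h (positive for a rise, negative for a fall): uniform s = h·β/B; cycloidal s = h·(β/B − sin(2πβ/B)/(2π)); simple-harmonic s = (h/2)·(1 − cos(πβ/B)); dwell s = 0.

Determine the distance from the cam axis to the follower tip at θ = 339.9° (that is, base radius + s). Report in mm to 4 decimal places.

seg 1 [0°–216.4°] uniform, h=8: full span → s += 8 → s = 8.0000
seg 2 [216.4°–241.5°] simple-harmonic, h=-8: full span → s += -8 → s = 0.0000
seg 3 [241.5°–298°] dwell: s stays 0.0000
seg 4 [298°–336.8°] uniform, h=10: full span → s += 10 → s = 10.0000
seg 5 [336.8°–360°] cycloidal, h=14: θ=339.9° here. β=3.1, B=23.2. 14·(0.1336 − sin(2π·0.1336)/(2π)) = 0.2121 → s = 10.2121
radial distance = base radius + s = 46 + 10.2121 = 56.2121

56.2121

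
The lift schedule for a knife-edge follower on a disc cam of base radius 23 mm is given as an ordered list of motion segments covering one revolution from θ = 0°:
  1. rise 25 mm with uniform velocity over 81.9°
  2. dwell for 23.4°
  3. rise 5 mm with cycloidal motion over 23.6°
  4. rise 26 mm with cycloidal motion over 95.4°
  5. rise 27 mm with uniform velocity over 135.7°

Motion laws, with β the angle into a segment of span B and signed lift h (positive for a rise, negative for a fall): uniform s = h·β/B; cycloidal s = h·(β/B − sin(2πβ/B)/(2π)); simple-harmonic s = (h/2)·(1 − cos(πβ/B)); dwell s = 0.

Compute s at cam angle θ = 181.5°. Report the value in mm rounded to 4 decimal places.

seg 1 [0°–81.9°] uniform, h=25: full span → s += 25 → s = 25.0000
seg 2 [81.9°–105.3°] dwell: s stays 25.0000
seg 3 [105.3°–128.9°] cycloidal, h=5: full span → s += 5 → s = 30.0000
seg 4 [128.9°–224.3°] cycloidal, h=26: θ=181.5° here. β=52.6, B=95.4. 26·(0.5514 − sin(2π·0.5514)/(2π)) = 15.6478 → s = 45.6478

45.6478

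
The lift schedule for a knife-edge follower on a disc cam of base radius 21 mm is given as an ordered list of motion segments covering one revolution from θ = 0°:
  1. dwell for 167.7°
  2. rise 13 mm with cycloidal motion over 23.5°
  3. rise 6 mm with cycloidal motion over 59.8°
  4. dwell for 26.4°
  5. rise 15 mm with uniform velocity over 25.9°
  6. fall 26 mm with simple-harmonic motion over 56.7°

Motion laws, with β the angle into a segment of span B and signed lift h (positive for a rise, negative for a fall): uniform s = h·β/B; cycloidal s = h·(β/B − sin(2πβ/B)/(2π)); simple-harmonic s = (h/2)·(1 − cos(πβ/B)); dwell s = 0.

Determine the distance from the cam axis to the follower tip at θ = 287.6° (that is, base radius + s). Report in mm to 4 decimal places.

seg 1 [0°–167.7°] dwell: s stays 0.0000
seg 2 [167.7°–191.2°] cycloidal, h=13: full span → s += 13 → s = 13.0000
seg 3 [191.2°–251°] cycloidal, h=6: full span → s += 6 → s = 19.0000
seg 4 [251°–277.4°] dwell: s stays 19.0000
seg 5 [277.4°–303.3°] uniform, h=15: θ=287.6° here. β=10.2, B=25.9. 15·10.2/25.9 = 5.9073 → s = 24.9073
radial distance = base radius + s = 21 + 24.9073 = 45.9073

45.9073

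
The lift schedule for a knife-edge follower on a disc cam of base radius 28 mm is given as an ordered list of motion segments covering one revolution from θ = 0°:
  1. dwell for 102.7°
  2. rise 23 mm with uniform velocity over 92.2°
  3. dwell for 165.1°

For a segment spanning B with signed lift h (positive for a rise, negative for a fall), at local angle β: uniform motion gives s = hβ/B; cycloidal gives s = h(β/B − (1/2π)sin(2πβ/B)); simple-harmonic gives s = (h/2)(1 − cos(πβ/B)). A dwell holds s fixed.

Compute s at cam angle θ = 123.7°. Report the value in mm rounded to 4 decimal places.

seg 1 [0°–102.7°] dwell: s stays 0.0000
seg 2 [102.7°–194.9°] uniform, h=23: θ=123.7° here. β=21, B=92.2. 23·21/92.2 = 5.2386 → s = 5.2386

5.2386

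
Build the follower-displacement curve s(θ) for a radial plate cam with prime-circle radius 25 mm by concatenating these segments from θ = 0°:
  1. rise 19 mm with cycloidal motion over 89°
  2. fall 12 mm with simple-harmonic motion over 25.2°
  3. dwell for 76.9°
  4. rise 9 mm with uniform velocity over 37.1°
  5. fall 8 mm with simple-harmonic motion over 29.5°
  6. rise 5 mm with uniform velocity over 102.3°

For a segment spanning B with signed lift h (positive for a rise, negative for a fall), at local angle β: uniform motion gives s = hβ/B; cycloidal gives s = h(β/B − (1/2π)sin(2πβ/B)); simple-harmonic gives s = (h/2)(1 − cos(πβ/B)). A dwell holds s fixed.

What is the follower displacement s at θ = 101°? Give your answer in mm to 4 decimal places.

seg 1 [0°–89°] cycloidal, h=19: full span → s += 19 → s = 19.0000
seg 2 [89°–114.2°] simple-harmonic, h=-12: θ=101° here. β=12, B=25.2. -12/2·(1 − cos(π·0.4762)) = -5.5516 → s = 13.4484

13.4484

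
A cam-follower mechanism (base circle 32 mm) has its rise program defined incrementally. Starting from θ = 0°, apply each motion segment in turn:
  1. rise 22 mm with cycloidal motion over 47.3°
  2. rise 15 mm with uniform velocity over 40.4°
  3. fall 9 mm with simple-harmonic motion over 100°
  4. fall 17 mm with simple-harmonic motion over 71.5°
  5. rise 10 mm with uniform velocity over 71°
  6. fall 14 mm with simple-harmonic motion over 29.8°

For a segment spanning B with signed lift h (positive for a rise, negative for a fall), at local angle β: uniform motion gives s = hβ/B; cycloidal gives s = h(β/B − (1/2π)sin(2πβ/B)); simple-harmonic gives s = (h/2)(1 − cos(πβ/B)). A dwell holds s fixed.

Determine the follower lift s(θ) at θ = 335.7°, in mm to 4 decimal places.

seg 1 [0°–47.3°] cycloidal, h=22: full span → s += 22 → s = 22.0000
seg 2 [47.3°–87.7°] uniform, h=15: full span → s += 15 → s = 37.0000
seg 3 [87.7°–187.7°] simple-harmonic, h=-9: full span → s += -9 → s = 28.0000
seg 4 [187.7°–259.2°] simple-harmonic, h=-17: full span → s += -17 → s = 11.0000
seg 5 [259.2°–330.2°] uniform, h=10: full span → s += 10 → s = 21.0000
seg 6 [330.2°–360°] simple-harmonic, h=-14: θ=335.7° here. β=5.5, B=29.8. -14/2·(1 − cos(π·0.1846)) = -1.1441 → s = 19.8559

19.8559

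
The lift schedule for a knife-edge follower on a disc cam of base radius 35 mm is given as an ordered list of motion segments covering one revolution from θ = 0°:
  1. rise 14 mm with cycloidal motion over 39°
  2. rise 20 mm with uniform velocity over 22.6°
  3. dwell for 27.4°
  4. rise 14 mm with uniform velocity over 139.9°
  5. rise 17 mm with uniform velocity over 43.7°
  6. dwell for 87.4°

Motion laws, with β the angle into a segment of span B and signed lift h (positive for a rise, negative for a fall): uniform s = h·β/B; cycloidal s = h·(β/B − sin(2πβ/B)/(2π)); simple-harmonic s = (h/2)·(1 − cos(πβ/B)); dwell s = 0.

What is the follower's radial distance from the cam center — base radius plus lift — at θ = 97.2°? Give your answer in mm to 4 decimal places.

seg 1 [0°–39°] cycloidal, h=14: full span → s += 14 → s = 14.0000
seg 2 [39°–61.6°] uniform, h=20: full span → s += 20 → s = 34.0000
seg 3 [61.6°–89°] dwell: s stays 34.0000
seg 4 [89°–228.9°] uniform, h=14: θ=97.2° here. β=8.2, B=139.9. 14·8.2/139.9 = 0.8206 → s = 34.8206
radial distance = base radius + s = 35 + 34.8206 = 69.8206

69.8206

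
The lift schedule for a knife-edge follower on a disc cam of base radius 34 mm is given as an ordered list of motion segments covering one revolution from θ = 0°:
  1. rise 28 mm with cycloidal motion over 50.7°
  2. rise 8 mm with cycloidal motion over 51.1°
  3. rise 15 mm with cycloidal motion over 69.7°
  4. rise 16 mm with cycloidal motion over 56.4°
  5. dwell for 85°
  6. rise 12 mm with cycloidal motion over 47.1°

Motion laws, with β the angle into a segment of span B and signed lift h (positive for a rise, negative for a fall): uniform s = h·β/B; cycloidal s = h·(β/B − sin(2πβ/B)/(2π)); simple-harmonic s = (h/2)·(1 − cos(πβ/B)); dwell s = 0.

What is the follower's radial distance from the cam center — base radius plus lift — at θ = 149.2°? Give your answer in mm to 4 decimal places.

seg 1 [0°–50.7°] cycloidal, h=28: full span → s += 28 → s = 28.0000
seg 2 [50.7°–101.8°] cycloidal, h=8: full span → s += 8 → s = 36.0000
seg 3 [101.8°–171.5°] cycloidal, h=15: θ=149.2° here. β=47.4, B=69.7. 15·(0.6801 − sin(2π·0.6801)/(2π)) = 12.3613 → s = 48.3613
radial distance = base radius + s = 34 + 48.3613 = 82.3613

82.3613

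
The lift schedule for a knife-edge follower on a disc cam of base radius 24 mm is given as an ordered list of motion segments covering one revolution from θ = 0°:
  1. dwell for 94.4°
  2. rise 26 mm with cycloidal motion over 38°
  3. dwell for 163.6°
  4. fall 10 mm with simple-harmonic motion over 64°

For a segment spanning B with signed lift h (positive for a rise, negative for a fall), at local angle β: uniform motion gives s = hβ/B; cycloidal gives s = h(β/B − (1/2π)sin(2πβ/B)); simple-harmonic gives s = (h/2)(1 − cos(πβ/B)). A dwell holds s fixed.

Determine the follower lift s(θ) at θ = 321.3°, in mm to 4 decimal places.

seg 1 [0°–94.4°] dwell: s stays 0.0000
seg 2 [94.4°–132.4°] cycloidal, h=26: full span → s += 26 → s = 26.0000
seg 3 [132.4°–296°] dwell: s stays 26.0000
seg 4 [296°–360°] simple-harmonic, h=-10: θ=321.3° here. β=25.3, B=64. -10/2·(1 − cos(π·0.3953)) = -3.3851 → s = 22.6149

22.6149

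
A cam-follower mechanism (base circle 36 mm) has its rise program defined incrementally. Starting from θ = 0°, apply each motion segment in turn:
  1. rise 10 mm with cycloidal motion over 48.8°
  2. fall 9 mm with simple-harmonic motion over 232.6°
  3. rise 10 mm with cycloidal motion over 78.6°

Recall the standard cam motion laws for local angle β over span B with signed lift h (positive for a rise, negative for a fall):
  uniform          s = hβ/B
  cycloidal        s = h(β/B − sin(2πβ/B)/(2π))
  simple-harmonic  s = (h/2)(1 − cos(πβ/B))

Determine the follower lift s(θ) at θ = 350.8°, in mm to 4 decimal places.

seg 1 [0°–48.8°] cycloidal, h=10: full span → s += 10 → s = 10.0000
seg 2 [48.8°–281.4°] simple-harmonic, h=-9: full span → s += -9 → s = 1.0000
seg 3 [281.4°–360°] cycloidal, h=10: θ=350.8° here. β=69.4, B=78.6. 10·(0.8830 − sin(2π·0.8830)/(2π)) = 9.8973 → s = 10.8973

10.8973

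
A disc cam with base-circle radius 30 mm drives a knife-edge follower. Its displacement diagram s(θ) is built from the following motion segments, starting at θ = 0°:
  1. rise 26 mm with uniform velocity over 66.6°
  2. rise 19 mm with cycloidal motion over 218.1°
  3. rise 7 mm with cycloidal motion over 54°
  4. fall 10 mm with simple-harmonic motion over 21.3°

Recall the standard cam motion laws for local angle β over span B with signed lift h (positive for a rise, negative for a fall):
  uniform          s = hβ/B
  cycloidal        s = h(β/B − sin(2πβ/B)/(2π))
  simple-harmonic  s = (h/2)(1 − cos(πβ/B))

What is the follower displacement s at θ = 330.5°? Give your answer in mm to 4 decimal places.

seg 1 [0°–66.6°] uniform, h=26: full span → s += 26 → s = 26.0000
seg 2 [66.6°–284.7°] cycloidal, h=19: full span → s += 19 → s = 45.0000
seg 3 [284.7°–338.7°] cycloidal, h=7: θ=330.5° here. β=45.8, B=54. 7·(0.8481 − sin(2π·0.8481)/(2π)) = 6.8459 → s = 51.8459

51.8459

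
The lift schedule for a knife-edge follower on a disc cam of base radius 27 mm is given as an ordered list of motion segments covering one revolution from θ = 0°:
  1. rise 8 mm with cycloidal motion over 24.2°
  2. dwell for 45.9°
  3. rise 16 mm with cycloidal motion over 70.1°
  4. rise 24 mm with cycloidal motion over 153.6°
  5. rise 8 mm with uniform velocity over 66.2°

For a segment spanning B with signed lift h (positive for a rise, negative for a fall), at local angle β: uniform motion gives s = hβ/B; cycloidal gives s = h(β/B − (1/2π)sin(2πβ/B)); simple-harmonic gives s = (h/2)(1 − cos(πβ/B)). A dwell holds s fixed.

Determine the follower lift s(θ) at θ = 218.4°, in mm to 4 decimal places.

seg 1 [0°–24.2°] cycloidal, h=8: full span → s += 8 → s = 8.0000
seg 2 [24.2°–70.1°] dwell: s stays 8.0000
seg 3 [70.1°–140.2°] cycloidal, h=16: full span → s += 16 → s = 24.0000
seg 4 [140.2°–293.8°] cycloidal, h=24: θ=218.4° here. β=78.2, B=153.6. 24·(0.5091 − sin(2π·0.5091)/(2π)) = 12.4374 → s = 36.4374

36.4374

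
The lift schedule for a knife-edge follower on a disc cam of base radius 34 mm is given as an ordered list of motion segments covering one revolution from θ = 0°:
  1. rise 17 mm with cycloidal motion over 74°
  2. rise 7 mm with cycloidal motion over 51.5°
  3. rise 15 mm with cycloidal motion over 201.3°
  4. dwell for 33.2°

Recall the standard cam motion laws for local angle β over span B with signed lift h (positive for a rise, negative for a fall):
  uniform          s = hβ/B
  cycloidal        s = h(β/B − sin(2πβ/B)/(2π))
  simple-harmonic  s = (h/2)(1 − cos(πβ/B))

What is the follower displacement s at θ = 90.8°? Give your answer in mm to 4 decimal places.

seg 1 [0°–74°] cycloidal, h=17: full span → s += 17 → s = 17.0000
seg 2 [74°–125.5°] cycloidal, h=7: θ=90.8° here. β=16.8, B=51.5. 7·(0.3262 − sin(2π·0.3262)/(2π)) = 1.2947 → s = 18.2947

18.2947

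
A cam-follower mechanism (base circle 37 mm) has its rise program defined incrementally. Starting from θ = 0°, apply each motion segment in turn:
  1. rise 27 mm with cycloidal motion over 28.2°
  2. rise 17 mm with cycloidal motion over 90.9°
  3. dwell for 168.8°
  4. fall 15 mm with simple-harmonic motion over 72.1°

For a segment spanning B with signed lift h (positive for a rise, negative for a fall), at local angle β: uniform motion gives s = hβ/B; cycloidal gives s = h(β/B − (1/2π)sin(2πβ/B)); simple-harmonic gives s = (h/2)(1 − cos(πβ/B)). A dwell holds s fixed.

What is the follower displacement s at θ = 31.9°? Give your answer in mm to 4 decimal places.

seg 1 [0°–28.2°] cycloidal, h=27: full span → s += 27 → s = 27.0000
seg 2 [28.2°–119.1°] cycloidal, h=17: θ=31.9° here. β=3.7, B=90.9. 17·(0.0407 − sin(2π·0.0407)/(2π)) = 0.0075 → s = 27.0075

27.0075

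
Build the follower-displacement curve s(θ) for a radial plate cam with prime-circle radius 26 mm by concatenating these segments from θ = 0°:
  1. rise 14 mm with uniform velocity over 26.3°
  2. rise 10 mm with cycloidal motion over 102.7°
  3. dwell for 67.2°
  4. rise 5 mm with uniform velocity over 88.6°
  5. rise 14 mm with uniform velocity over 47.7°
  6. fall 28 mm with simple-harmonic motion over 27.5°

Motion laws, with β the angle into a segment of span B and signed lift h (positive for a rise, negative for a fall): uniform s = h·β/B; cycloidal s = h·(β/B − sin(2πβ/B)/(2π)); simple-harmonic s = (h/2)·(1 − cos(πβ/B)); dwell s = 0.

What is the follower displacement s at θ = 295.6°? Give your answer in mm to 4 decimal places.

seg 1 [0°–26.3°] uniform, h=14: full span → s += 14 → s = 14.0000
seg 2 [26.3°–129°] cycloidal, h=10: full span → s += 10 → s = 24.0000
seg 3 [129°–196.2°] dwell: s stays 24.0000
seg 4 [196.2°–284.8°] uniform, h=5: full span → s += 5 → s = 29.0000
seg 5 [284.8°–332.5°] uniform, h=14: θ=295.6° here. β=10.8, B=47.7. 14·10.8/47.7 = 3.1698 → s = 32.1698

32.1698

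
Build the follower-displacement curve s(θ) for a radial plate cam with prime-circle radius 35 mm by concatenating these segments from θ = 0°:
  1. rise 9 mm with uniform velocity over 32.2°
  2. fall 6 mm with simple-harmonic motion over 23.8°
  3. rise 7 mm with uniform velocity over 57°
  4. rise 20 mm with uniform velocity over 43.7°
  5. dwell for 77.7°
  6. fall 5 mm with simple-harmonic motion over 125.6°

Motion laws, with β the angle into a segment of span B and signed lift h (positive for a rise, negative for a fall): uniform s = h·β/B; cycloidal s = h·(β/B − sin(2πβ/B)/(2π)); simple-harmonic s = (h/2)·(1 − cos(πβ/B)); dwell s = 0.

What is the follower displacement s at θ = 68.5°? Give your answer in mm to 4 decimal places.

seg 1 [0°–32.2°] uniform, h=9: full span → s += 9 → s = 9.0000
seg 2 [32.2°–56°] simple-harmonic, h=-6: full span → s += -6 → s = 3.0000
seg 3 [56°–113°] uniform, h=7: θ=68.5° here. β=12.5, B=57. 7·12.5/57 = 1.5351 → s = 4.5351

4.5351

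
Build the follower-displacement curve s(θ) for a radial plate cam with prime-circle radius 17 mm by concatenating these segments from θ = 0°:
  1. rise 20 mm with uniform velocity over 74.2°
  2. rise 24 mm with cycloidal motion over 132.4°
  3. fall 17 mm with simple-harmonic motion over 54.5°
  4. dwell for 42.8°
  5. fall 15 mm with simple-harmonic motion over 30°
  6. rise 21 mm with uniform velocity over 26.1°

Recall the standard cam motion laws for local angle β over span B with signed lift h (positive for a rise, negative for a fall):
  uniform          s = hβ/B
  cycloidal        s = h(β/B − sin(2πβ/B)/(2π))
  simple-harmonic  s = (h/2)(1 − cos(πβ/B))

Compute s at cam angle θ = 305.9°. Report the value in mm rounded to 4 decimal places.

seg 1 [0°–74.2°] uniform, h=20: full span → s += 20 → s = 20.0000
seg 2 [74.2°–206.6°] cycloidal, h=24: full span → s += 24 → s = 44.0000
seg 3 [206.6°–261.1°] simple-harmonic, h=-17: full span → s += -17 → s = 27.0000
seg 4 [261.1°–303.9°] dwell: s stays 27.0000
seg 5 [303.9°–333.9°] simple-harmonic, h=-15: θ=305.9° here. β=2, B=30. -15/2·(1 − cos(π·0.0667)) = -0.1639 → s = 26.8361

26.8361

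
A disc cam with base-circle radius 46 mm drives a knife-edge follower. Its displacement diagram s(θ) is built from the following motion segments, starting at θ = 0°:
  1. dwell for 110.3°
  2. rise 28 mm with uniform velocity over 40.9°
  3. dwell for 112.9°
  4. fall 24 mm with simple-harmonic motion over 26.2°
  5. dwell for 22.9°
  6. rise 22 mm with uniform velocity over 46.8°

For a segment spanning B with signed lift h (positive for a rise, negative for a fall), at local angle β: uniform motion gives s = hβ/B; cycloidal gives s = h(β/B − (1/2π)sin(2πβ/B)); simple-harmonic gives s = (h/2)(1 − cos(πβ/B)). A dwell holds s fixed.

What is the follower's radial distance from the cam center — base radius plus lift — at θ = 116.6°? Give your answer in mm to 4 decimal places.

seg 1 [0°–110.3°] dwell: s stays 0.0000
seg 2 [110.3°–151.2°] uniform, h=28: θ=116.6° here. β=6.3, B=40.9. 28·6.3/40.9 = 4.3130 → s = 4.3130
radial distance = base radius + s = 46 + 4.3130 = 50.3130

50.3130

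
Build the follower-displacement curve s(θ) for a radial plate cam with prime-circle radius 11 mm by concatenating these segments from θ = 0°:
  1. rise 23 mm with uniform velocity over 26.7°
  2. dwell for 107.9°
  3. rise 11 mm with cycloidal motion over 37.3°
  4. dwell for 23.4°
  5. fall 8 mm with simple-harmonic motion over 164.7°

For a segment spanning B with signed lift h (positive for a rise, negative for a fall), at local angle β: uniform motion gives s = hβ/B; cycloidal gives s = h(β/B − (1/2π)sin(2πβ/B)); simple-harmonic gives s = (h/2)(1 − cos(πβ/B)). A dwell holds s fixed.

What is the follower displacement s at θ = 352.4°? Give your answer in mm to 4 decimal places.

seg 1 [0°–26.7°] uniform, h=23: full span → s += 23 → s = 23.0000
seg 2 [26.7°–134.6°] dwell: s stays 23.0000
seg 3 [134.6°–171.9°] cycloidal, h=11: full span → s += 11 → s = 34.0000
seg 4 [171.9°–195.3°] dwell: s stays 34.0000
seg 5 [195.3°–360°] simple-harmonic, h=-8: θ=352.4° here. β=157.1, B=164.7. -8/2·(1 − cos(π·0.9539)) = -7.9580 → s = 26.0420

26.0420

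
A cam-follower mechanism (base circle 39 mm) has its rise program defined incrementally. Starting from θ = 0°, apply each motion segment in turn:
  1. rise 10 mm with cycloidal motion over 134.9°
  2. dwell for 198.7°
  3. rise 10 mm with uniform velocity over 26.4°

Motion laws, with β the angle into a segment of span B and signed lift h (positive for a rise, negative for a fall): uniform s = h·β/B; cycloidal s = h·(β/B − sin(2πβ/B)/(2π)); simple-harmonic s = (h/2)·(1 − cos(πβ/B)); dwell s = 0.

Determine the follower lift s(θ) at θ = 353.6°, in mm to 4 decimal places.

seg 1 [0°–134.9°] cycloidal, h=10: full span → s += 10 → s = 10.0000
seg 2 [134.9°–333.6°] dwell: s stays 10.0000
seg 3 [333.6°–360°] uniform, h=10: θ=353.6° here. β=20, B=26.4. 10·20/26.4 = 7.5758 → s = 17.5758

17.5758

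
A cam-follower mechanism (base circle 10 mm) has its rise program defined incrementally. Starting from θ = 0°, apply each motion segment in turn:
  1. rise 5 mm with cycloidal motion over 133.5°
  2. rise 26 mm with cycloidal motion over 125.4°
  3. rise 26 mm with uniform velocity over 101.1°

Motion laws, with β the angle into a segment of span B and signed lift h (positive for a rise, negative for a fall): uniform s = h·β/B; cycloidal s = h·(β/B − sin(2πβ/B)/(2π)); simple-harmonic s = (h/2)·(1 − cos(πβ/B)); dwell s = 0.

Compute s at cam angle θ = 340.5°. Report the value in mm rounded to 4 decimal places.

seg 1 [0°–133.5°] cycloidal, h=5: full span → s += 5 → s = 5.0000
seg 2 [133.5°–258.9°] cycloidal, h=26: full span → s += 26 → s = 31.0000
seg 3 [258.9°–360°] uniform, h=26: θ=340.5° here. β=81.6, B=101.1. 26·81.6/101.1 = 20.9852 → s = 51.9852

51.9852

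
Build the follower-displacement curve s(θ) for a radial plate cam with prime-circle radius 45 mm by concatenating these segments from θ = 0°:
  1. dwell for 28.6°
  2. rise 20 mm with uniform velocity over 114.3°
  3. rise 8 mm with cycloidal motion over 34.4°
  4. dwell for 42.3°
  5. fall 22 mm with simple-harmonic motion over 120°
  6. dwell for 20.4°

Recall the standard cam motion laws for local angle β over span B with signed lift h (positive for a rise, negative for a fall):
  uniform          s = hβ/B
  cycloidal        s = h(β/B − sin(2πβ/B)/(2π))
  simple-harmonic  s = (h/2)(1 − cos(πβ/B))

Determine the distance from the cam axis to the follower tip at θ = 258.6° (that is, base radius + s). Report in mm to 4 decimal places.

seg 1 [0°–28.6°] dwell: s stays 0.0000
seg 2 [28.6°–142.9°] uniform, h=20: full span → s += 20 → s = 20.0000
seg 3 [142.9°–177.3°] cycloidal, h=8: full span → s += 8 → s = 28.0000
seg 4 [177.3°–219.6°] dwell: s stays 28.0000
seg 5 [219.6°–339.6°] simple-harmonic, h=-22: θ=258.6° here. β=39, B=120. -22/2·(1 − cos(π·0.3250)) = -5.2525 → s = 22.7475
radial distance = base radius + s = 45 + 22.7475 = 67.7475

67.7475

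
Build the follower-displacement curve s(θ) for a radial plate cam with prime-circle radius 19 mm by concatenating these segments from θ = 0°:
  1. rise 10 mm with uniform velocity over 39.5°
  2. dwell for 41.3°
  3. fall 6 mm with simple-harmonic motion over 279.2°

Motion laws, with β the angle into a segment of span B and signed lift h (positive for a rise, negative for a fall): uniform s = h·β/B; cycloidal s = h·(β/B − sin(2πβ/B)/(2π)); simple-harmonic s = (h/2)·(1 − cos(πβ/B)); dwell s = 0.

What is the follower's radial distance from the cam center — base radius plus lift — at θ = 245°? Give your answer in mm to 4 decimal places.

seg 1 [0°–39.5°] uniform, h=10: full span → s += 10 → s = 10.0000
seg 2 [39.5°–80.8°] dwell: s stays 10.0000
seg 3 [80.8°–360°] simple-harmonic, h=-6: θ=245° here. β=164.2, B=279.2. -6/2·(1 − cos(π·0.5881)) = -3.8198 → s = 6.1802
radial distance = base radius + s = 19 + 6.1802 = 25.1802

25.1802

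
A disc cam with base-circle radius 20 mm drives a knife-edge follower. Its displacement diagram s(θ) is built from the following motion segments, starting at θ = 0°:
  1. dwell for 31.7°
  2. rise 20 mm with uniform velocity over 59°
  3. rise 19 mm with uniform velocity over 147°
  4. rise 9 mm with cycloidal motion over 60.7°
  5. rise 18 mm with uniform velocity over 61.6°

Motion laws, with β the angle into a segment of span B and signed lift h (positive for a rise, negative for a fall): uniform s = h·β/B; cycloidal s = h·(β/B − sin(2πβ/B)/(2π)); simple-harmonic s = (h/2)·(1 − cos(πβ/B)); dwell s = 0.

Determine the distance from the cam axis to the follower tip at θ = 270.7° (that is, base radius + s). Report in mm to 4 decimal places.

seg 1 [0°–31.7°] dwell: s stays 0.0000
seg 2 [31.7°–90.7°] uniform, h=20: full span → s += 20 → s = 20.0000
seg 3 [90.7°–237.7°] uniform, h=19: full span → s += 19 → s = 39.0000
seg 4 [237.7°–298.4°] cycloidal, h=9: θ=270.7° here. β=33, B=60.7. 9·(0.5437 − sin(2π·0.5437)/(2π)) = 5.2809 → s = 44.2809
radial distance = base radius + s = 20 + 44.2809 = 64.2809

64.2809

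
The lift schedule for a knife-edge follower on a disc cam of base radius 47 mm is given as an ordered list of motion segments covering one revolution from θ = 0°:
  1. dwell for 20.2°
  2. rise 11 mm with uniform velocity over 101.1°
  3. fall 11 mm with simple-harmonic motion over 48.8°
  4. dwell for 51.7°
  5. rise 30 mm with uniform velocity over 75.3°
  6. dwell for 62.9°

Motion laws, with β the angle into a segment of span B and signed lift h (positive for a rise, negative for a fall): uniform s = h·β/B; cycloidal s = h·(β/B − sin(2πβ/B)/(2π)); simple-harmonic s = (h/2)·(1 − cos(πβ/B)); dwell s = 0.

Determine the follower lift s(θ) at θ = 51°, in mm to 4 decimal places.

seg 1 [0°–20.2°] dwell: s stays 0.0000
seg 2 [20.2°–121.3°] uniform, h=11: θ=51° here. β=30.8, B=101.1. 11·30.8/101.1 = 3.3511 → s = 3.3511

3.3511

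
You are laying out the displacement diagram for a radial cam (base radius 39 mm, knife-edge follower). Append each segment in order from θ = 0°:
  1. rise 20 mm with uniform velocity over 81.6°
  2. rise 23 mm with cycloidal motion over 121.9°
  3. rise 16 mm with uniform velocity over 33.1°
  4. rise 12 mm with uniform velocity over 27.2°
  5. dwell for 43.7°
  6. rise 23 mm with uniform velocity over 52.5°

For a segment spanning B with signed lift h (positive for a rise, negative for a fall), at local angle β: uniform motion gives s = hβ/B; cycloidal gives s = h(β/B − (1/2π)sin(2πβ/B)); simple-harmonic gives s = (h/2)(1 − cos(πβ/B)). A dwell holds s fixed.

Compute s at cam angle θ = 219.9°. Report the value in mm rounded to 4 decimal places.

seg 1 [0°–81.6°] uniform, h=20: full span → s += 20 → s = 20.0000
seg 2 [81.6°–203.5°] cycloidal, h=23: full span → s += 23 → s = 43.0000
seg 3 [203.5°–236.6°] uniform, h=16: θ=219.9° here. β=16.4, B=33.1. 16·16.4/33.1 = 7.9275 → s = 50.9275

50.9275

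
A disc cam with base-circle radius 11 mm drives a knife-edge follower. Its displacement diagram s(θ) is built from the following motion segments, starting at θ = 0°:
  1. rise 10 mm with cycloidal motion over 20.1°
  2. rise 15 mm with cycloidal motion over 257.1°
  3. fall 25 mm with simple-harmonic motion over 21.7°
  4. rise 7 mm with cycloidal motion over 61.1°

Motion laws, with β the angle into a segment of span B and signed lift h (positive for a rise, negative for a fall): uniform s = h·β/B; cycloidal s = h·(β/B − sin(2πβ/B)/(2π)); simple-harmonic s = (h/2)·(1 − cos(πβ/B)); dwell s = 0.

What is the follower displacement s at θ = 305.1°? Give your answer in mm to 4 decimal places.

seg 1 [0°–20.1°] cycloidal, h=10: full span → s += 10 → s = 10.0000
seg 2 [20.1°–277.2°] cycloidal, h=15: full span → s += 15 → s = 25.0000
seg 3 [277.2°–298.9°] simple-harmonic, h=-25: full span → s += -25 → s = 0.0000
seg 4 [298.9°–360°] cycloidal, h=7: θ=305.1° here. β=6.2, B=61.1. 7·(0.1015 − sin(2π·0.1015)/(2π)) = 0.0472 → s = 0.0472

0.0472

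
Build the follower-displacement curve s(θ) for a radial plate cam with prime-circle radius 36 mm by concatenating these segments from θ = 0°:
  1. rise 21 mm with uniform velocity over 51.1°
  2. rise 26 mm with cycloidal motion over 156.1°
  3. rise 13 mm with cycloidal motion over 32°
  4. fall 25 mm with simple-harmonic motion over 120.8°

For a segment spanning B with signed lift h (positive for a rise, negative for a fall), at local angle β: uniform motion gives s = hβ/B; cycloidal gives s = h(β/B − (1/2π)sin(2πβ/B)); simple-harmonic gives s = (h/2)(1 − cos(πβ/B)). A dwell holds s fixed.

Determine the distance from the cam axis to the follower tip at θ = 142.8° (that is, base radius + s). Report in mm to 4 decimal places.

seg 1 [0°–51.1°] uniform, h=21: full span → s += 21 → s = 21.0000
seg 2 [51.1°–207.2°] cycloidal, h=26: θ=142.8° here. β=91.7, B=156.1. 26·(0.5874 − sin(2π·0.5874)/(2π)) = 17.4344 → s = 38.4344
radial distance = base radius + s = 36 + 38.4344 = 74.4344

74.4344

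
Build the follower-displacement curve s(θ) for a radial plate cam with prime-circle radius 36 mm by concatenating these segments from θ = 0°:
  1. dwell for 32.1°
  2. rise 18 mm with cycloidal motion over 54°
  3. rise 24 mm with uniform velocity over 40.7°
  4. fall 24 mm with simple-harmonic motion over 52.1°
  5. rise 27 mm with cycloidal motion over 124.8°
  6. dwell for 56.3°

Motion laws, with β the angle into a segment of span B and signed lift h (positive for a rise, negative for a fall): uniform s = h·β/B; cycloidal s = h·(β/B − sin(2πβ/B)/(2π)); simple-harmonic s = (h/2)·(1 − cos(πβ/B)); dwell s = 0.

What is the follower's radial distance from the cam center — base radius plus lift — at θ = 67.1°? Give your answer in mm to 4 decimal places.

seg 1 [0°–32.1°] dwell: s stays 0.0000
seg 2 [32.1°–86.1°] cycloidal, h=18: θ=67.1° here. β=35, B=54. 18·(0.6481 − sin(2π·0.6481)/(2π)) = 13.9646 → s = 13.9646
radial distance = base radius + s = 36 + 13.9646 = 49.9646

49.9646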